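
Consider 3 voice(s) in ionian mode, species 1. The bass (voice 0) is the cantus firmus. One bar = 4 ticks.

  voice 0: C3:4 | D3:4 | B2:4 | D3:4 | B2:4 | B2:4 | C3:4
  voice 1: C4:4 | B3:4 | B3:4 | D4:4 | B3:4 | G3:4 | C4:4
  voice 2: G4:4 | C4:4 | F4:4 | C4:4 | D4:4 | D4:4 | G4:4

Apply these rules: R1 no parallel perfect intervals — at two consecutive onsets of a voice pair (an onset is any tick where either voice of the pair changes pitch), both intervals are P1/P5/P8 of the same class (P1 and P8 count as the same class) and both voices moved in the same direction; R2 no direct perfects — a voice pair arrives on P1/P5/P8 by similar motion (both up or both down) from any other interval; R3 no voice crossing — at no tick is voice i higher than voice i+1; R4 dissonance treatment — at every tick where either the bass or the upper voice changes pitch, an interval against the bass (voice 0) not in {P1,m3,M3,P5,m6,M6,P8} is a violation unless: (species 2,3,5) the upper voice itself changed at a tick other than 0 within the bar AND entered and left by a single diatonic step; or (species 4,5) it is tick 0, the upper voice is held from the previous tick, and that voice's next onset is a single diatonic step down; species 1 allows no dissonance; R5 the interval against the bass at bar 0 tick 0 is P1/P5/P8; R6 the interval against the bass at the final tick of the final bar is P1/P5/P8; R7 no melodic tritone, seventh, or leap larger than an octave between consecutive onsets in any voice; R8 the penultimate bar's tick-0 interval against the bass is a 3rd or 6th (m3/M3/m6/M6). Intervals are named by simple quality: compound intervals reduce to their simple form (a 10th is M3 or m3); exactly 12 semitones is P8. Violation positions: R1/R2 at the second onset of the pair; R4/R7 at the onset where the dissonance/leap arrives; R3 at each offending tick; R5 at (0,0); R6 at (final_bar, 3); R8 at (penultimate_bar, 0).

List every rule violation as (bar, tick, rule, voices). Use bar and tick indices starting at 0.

(1, 0, R4, (0, 2))
(2, 0, R4, (0, 2))
(3, 0, R1, (0, 1))
(3, 0, R3, (1, 2))
(3, 0, R4, (0, 2))
(3, 1, R3, (1, 2))
(3, 2, R3, (1, 2))
(3, 3, R3, (1, 2))
(4, 0, R1, (0, 1))
(6, 0, R1, (1, 2))
(6, 0, R2, (0, 1))
(6, 0, R2, (0, 2))

bar 0: v0=C3 v1=C4 v2=G4 downbeat P5
bar 1: v0=D3 v1=B3 v2=C4 downbeat m7
bar 2: v0=B2 v1=B3 v2=F4 downbeat TT
bar 3: v0=D3 v1=D4 v2=C4 downbeat m7
bar 4: v0=B2 v1=B3 v2=D4 downbeat m3
bar 5: v0=B2 v1=G3 v2=D4 downbeat m3
bar 6: v0=C3 v1=C4 v2=G4 downbeat P5
  -> R4 @ bar 1 tick 0 v(0, 2): D3/C4 m7 untreated
  -> R4 @ bar 2 tick 0 v(0, 2): B2/F4 TT untreated
  -> R1 @ bar 3 tick 0 v(0, 1): B2/B3 P8 -> D3/D4 P8 similar
  -> R3 @ bar 3 tick 0 v(1, 2): D4 above C4
  -> R4 @ bar 3 tick 0 v(0, 2): D3/C4 m7 untreated
  -> R3 @ bar 3 tick 1 v(1, 2): D4 above C4
  -> R3 @ bar 3 tick 2 v(1, 2): D4 above C4
  -> R3 @ bar 3 tick 3 v(1, 2): D4 above C4
  -> R1 @ bar 4 tick 0 v(0, 1): D3/D4 P8 -> B2/B3 P8 similar
  -> R1 @ bar 6 tick 0 v(1, 2): G3/D4 P5 -> C4/G4 P5 similar
  -> R2 @ bar 6 tick 0 v(0, 1): B2/G3 m6 -> C3/C4 P8 similar
  -> R2 @ bar 6 tick 0 v(0, 2): B2/D4 m3 -> C3/G4 P5 similar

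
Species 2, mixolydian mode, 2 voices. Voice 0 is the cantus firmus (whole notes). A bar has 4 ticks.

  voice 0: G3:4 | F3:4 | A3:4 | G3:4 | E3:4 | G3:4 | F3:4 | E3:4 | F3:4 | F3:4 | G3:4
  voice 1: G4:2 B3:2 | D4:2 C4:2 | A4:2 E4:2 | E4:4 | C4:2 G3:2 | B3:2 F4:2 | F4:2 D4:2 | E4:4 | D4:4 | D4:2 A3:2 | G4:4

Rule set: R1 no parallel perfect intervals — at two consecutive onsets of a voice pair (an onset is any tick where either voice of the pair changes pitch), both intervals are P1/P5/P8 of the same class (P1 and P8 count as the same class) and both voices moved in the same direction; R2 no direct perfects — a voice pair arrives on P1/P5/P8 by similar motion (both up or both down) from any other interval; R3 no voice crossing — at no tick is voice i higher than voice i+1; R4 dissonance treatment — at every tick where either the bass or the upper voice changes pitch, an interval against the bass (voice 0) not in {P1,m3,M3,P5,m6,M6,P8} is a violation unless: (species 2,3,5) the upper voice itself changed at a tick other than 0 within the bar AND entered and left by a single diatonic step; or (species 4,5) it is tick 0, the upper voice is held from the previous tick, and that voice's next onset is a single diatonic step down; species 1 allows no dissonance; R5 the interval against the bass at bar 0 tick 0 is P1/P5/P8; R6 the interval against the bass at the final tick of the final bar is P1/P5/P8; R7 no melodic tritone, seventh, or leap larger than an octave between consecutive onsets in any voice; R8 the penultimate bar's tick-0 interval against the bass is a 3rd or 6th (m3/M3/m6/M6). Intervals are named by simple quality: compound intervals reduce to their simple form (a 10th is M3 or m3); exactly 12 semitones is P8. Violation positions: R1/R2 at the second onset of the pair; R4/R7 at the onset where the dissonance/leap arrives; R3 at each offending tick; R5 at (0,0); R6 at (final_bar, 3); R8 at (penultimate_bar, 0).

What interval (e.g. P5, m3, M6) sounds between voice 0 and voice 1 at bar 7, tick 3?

voice 0=E3 voice 1=E4 -> P8

P8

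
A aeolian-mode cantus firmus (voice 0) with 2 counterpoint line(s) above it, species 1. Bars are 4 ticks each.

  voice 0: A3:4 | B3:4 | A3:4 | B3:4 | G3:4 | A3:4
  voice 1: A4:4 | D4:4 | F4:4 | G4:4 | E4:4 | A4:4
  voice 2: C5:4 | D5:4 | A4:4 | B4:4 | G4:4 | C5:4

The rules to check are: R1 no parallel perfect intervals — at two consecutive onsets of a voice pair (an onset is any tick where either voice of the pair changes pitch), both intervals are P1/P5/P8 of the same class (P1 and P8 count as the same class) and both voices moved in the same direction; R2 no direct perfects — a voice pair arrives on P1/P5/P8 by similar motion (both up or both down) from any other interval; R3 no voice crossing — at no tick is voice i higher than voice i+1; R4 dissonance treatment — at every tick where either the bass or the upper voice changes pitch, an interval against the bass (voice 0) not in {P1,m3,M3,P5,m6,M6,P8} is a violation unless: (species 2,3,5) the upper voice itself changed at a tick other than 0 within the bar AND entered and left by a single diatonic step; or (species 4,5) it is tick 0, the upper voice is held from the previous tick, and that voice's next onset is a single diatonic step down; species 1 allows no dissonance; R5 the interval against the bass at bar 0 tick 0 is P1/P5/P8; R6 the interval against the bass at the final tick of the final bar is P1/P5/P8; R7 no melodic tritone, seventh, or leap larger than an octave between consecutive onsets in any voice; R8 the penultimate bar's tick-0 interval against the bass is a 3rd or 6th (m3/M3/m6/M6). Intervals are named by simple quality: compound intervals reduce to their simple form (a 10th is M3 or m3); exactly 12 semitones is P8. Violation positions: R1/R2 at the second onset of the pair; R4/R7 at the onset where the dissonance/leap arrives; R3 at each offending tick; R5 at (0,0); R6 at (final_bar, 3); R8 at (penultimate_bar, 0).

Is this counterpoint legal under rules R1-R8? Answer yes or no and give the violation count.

bar 0: v0=A3 v1=A4 v2=C5 (m3)
bar 1: v0=B3 v1=D4 v2=D5 (m3)
bar 2: v0=A3 v1=F4 v2=A4 (P8)
bar 3: v0=B3 v1=G4 v2=B4 (P8)
bar 4: v0=G3 v1=E4 v2=G4 (P8)
bar 5: v0=A3 v1=A4 v2=C5 (m3)
  R5 @ bar0.0: opens on m3
  R2 @ bar2.0: B3/D5 m3 -> A3/A4 P8 similar
  R1 @ bar3.0: A3/A4 P8 -> B3/B4 P8 similar
  R1 @ bar4.0: B3/B4 P8 -> G3/G4 P8 similar
  R8 @ bar4.0: penult P8 not 3rd/6th
  R2 @ bar5.0: G3/E4 M6 -> A3/A4 P8 similar
  R6 @ bar5.3: closes on m3

No (7 violations)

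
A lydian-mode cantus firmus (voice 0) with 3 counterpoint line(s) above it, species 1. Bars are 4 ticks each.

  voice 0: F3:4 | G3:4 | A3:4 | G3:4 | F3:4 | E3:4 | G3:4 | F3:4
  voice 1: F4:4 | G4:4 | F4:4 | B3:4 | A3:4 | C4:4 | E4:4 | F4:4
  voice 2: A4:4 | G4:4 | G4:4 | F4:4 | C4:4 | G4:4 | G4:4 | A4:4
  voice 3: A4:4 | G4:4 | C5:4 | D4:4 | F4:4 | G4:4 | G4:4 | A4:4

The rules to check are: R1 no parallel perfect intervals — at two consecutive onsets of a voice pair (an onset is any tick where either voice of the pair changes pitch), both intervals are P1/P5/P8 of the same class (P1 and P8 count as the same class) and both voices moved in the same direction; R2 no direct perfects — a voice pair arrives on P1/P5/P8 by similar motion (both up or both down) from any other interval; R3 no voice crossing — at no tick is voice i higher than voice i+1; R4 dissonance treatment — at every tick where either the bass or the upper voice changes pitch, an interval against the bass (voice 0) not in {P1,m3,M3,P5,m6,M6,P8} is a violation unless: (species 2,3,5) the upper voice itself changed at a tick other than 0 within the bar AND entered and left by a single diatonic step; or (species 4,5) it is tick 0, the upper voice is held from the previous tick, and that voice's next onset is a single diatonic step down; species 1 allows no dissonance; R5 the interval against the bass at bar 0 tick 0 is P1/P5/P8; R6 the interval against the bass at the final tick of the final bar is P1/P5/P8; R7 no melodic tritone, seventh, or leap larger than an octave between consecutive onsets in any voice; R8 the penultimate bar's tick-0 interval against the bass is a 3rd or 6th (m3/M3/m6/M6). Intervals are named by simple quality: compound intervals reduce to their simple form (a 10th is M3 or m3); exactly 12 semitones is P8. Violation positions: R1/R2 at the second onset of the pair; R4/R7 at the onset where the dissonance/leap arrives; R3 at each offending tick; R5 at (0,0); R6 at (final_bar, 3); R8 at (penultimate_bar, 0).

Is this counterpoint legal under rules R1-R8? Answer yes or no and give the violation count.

No (22 violations)

bar 0: v0=F3 v1=F4 v2=A4 v3=A4 (M3)
bar 1: v0=G3 v1=G4 v2=G4 v3=G4 (P8)
bar 2: v0=A3 v1=F4 v2=G4 v3=C5 (m3)
bar 3: v0=G3 v1=B3 v2=F4 v3=D4 (P5)
bar 4: v0=F3 v1=A3 v2=C4 v3=F4 (P8)
bar 5: v0=E3 v1=C4 v2=G4 v3=G4 (m3)
bar 6: v0=G3 v1=E4 v2=G4 v3=G4 (P8)
bar 7: v0=F3 v1=F4 v2=A4 v3=A4 (M3)
  R5 @ bar0.0: opens on M3
  R5 @ bar0.0: opens on M3
  R1 @ bar1.0: F3/F4 P8 -> G3/G4 P8 similar
  R1 @ bar1.0: A4/A4 P1 -> G4/G4 P1 similar
  R4 @ bar2.0: A3/G4 m7 untreated
  R2 @ bar3.0: A3/C5 m3 -> G3/D4 P5 similar
  R3 @ bar3.0: F4 above D4
  R4 @ bar3.0: G3/F4 m7 untreated
  R7 @ bar3.0: F4->B3 leap 6st
  R7 @ bar3.0: C5->D4 leap 10st
  R3 @ bar3.1: F4 above D4
  R3 @ bar3.2: F4 above D4
  R3 @ bar3.3: F4 above D4
  R2 @ bar4.0: G3/F4 m7 -> F3/C4 P5 similar
  R2 @ bar5.0: A3/C4 m3 -> C4/G4 P5 similar
  R2 @ bar5.0: A3/F4 m6 -> C4/G4 P5 similar
  R2 @ bar5.0: C4/F4 P4 -> G4/G4 P1 similar
  R8 @ bar6.0: penult P8 not 3rd/6th
  R8 @ bar6.0: penult P8 not 3rd/6th
  R1 @ bar7.0: G4/G4 P1 -> A4/A4 P1 similar
  R6 @ bar7.3: closes on M3
  R6 @ bar7.3: closes on M3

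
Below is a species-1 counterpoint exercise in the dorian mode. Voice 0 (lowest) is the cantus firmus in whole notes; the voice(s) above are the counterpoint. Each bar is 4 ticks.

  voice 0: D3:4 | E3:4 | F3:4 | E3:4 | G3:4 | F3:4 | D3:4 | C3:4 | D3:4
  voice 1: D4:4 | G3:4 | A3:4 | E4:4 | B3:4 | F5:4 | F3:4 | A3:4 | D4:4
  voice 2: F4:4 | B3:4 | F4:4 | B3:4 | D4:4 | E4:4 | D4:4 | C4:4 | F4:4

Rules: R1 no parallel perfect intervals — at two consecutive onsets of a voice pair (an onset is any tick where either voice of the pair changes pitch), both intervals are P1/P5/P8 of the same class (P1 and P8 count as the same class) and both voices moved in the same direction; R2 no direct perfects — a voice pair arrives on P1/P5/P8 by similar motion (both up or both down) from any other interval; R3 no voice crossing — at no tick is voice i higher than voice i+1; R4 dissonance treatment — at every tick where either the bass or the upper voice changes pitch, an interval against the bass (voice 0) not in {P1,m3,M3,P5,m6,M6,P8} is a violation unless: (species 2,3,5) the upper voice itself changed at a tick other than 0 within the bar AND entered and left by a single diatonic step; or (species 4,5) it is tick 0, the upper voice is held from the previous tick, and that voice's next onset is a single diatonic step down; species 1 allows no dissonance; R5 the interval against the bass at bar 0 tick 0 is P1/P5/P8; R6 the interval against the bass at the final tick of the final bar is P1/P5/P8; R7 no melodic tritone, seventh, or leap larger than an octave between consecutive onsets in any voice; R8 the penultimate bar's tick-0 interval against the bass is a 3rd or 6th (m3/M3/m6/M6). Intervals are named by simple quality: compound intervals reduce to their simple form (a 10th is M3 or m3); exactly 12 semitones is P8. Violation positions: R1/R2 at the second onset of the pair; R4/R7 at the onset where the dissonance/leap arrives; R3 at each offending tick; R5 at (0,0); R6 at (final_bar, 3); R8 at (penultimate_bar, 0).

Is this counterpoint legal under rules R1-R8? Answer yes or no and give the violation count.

bar 0: v0=D3 v1=D4 v2=F4 (m3)
bar 1: v0=E3 v1=G3 v2=B3 (P5)
bar 2: v0=F3 v1=A3 v2=F4 (P8)
bar 3: v0=E3 v1=E4 v2=B3 (P5)
bar 4: v0=G3 v1=B3 v2=D4 (P5)
bar 5: v0=F3 v1=F5 v2=E4 (M7)
bar 6: v0=D3 v1=F3 v2=D4 (P8)
bar 7: v0=C3 v1=A3 v2=C4 (P8)
bar 8: v0=D3 v1=D4 v2=F4 (m3)
  R5 @ bar0.0: opens on m3
  R7 @ bar1.0: F4->B3 leap 6st
  R2 @ bar2.0: E3/B3 P5 -> F3/F4 P8 similar
  R7 @ bar2.0: B3->F4 leap 6st
  R2 @ bar3.0: F3/F4 P8 -> E3/B3 P5 similar
  R3 @ bar3.0: E4 above B3
  R7 @ bar3.0: F4->B3 leap 6st
  R3 @ bar3.1: E4 above B3
  R3 @ bar3.2: E4 above B3
  R3 @ bar3.3: E4 above B3
  R1 @ bar4.0: E3/B3 P5 -> G3/D4 P5 similar
  R3 @ bar5.0: F5 above E4
  R4 @ bar5.0: F3/E4 M7 untreated
  R7 @ bar5.0: B3->F5 leap 18st
  R3 @ bar5.1: F5 above E4
  R3 @ bar5.2: F5 above E4
  R3 @ bar5.3: F5 above E4
  R2 @ bar6.0: F3/E4 M7 -> D3/D4 P8 similar
  R7 @ bar6.0: F5->F3 leap 24st
  R1 @ bar7.0: D3/D4 P8 -> C3/C4 P8 similar
  R8 @ bar7.0: penult P8 not 3rd/6th
  R2 @ bar8.0: C3/A3 M6 -> D3/D4 P8 similar
  R6 @ bar8.3: closes on m3

No (23 violations)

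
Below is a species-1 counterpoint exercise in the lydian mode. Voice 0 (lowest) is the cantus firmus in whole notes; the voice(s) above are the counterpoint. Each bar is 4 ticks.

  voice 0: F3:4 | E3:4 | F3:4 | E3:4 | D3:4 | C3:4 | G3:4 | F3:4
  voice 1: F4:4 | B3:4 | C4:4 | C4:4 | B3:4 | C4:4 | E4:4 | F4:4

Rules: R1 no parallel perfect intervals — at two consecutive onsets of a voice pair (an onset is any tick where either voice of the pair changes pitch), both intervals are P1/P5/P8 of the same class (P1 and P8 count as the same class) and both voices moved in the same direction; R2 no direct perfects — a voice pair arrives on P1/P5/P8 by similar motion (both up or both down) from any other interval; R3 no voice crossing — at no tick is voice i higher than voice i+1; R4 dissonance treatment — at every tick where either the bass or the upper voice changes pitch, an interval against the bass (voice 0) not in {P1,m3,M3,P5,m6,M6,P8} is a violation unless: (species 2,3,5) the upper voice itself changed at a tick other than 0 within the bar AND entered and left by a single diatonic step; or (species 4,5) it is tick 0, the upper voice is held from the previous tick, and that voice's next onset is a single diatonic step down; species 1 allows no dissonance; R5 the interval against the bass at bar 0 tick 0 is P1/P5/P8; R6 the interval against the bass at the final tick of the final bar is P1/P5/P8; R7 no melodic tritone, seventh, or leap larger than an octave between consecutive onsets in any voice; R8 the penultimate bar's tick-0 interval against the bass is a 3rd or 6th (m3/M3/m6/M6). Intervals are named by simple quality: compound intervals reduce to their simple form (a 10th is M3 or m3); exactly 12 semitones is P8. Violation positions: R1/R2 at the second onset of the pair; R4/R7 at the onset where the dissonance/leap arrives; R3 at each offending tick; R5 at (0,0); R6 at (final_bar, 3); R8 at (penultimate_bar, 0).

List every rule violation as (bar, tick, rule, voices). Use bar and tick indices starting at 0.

(1, 0, R2, (0, 1))
(1, 0, R7, (1,))
(2, 0, R1, (0, 1))

bar 0: v0=F3 v1=F4 downbeat P8
bar 1: v0=E3 v1=B3 downbeat P5
bar 2: v0=F3 v1=C4 downbeat P5
bar 3: v0=E3 v1=C4 downbeat m6
bar 4: v0=D3 v1=B3 downbeat M6
bar 5: v0=C3 v1=C4 downbeat P8
bar 6: v0=G3 v1=E4 downbeat M6
bar 7: v0=F3 v1=F4 downbeat P8
  -> R2 @ bar 1 tick 0 v(0, 1): F3/F4 P8 -> E3/B3 P5 similar
  -> R7 @ bar 1 tick 0 v(1,): F4->B3 leap 6st
  -> R1 @ bar 2 tick 0 v(0, 1): E3/B3 P5 -> F3/C4 P5 similar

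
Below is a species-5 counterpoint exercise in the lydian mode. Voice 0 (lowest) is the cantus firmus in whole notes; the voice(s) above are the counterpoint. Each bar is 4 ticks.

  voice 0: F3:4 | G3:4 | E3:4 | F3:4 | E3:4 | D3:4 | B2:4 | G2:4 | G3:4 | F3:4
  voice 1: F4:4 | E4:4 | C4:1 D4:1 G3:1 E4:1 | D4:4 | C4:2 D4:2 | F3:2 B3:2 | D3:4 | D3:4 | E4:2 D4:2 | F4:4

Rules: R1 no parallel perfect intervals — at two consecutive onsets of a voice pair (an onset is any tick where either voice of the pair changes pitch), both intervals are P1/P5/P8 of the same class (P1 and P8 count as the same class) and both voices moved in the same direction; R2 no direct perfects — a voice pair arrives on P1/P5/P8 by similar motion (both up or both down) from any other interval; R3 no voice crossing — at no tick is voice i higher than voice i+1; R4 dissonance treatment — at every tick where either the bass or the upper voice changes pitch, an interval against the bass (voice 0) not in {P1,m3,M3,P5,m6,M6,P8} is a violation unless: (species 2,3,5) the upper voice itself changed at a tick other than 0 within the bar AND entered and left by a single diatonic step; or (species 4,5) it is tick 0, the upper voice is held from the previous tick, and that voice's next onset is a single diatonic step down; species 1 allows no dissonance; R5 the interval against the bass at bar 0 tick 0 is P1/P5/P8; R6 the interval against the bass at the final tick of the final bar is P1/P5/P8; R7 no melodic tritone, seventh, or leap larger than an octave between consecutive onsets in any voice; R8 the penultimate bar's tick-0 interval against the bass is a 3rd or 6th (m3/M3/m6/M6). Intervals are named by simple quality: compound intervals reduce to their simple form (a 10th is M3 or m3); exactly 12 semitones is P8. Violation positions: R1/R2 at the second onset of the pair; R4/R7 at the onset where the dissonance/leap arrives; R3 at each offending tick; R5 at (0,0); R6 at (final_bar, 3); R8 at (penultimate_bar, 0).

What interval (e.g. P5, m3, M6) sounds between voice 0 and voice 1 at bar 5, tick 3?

voice 0=D3 voice 1=B3 -> M6

M6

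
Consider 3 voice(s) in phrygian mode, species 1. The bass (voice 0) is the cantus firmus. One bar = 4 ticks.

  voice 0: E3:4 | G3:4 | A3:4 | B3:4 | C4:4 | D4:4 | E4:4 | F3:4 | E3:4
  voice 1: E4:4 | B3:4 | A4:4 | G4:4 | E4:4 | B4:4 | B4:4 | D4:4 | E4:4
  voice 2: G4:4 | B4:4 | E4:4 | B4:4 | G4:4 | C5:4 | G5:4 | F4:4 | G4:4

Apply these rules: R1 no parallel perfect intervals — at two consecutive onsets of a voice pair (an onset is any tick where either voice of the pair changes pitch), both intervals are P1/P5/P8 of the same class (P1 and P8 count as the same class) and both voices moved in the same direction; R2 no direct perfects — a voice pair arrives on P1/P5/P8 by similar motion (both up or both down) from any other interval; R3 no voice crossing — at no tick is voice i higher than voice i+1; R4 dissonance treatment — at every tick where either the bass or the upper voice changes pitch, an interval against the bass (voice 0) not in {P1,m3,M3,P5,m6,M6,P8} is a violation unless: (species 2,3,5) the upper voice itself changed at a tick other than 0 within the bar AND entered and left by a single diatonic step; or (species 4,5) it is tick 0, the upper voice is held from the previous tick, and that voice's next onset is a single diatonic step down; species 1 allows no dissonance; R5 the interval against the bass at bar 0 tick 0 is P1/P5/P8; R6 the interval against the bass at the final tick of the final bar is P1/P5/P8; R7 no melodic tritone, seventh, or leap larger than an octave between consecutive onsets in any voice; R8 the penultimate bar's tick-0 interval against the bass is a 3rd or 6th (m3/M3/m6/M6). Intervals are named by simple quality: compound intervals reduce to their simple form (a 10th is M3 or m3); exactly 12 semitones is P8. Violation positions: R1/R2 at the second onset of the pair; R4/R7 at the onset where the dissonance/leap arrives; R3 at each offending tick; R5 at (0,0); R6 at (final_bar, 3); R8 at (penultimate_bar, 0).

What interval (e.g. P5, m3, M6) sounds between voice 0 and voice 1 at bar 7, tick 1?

M6

voice 0=F3 voice 1=D4 -> M6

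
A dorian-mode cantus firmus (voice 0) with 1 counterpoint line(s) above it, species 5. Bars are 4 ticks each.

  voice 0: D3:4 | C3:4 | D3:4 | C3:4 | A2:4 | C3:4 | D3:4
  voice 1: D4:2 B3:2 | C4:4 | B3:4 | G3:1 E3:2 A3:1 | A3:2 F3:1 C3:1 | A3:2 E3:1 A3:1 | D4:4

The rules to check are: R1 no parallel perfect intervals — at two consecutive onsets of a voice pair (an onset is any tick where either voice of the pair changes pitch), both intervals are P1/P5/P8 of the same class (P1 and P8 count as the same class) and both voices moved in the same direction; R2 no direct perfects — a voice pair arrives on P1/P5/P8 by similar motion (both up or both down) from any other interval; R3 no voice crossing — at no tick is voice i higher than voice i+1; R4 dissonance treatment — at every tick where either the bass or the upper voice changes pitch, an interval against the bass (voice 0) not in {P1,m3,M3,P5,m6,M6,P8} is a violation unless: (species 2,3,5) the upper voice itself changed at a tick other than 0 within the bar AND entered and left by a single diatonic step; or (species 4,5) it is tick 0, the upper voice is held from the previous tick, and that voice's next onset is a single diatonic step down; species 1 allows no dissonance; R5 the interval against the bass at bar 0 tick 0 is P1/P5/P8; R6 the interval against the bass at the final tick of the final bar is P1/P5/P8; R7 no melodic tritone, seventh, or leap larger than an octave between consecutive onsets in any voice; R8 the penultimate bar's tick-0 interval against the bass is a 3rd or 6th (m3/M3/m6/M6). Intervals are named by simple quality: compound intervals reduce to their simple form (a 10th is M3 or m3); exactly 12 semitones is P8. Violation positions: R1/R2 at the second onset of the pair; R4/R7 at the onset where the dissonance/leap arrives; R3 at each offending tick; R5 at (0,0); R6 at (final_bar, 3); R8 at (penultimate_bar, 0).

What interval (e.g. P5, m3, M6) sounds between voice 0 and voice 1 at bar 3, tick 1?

voice 0=C3 voice 1=E3 -> M3

M3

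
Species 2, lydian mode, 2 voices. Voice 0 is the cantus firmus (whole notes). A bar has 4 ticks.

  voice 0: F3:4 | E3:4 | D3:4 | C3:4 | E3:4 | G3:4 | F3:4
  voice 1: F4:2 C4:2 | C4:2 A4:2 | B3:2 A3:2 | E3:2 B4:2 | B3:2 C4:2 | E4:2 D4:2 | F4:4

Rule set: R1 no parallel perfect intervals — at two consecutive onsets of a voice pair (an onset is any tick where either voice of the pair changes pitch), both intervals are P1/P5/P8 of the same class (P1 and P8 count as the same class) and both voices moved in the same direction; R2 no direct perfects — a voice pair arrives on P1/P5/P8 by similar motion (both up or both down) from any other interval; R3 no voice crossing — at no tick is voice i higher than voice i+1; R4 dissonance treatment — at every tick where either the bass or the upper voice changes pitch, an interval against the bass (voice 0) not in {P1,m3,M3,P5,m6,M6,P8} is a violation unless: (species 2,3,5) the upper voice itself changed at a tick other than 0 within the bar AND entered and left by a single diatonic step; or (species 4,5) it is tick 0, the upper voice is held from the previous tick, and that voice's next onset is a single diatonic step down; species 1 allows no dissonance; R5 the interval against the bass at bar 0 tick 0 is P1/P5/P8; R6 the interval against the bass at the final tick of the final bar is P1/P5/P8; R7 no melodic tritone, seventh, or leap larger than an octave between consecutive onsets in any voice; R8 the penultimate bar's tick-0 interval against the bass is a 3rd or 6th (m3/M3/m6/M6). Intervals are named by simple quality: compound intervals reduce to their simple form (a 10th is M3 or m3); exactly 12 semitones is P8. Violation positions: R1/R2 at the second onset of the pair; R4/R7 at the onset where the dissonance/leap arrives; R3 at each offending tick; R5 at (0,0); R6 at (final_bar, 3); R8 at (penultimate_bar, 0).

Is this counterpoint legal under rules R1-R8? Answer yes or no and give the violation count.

bar 0: v0=F3 v1=F4 (P8)
bar 1: v0=E3 v1=C4 (m6)
bar 2: v0=D3 v1=B3 (M6)
bar 3: v0=C3 v1=E3 (M3)
bar 4: v0=E3 v1=B3 (P5)
bar 5: v0=G3 v1=E4 (M6)
bar 6: v0=F3 v1=F4 (P8)
  R4 @ bar1.2: E3/A4 P4 untreated
  R7 @ bar2.0: A4->B3 leap 10st
  R4 @ bar3.2: C3/B4 M7 untreated
  R7 @ bar3.2: E3->B4 leap 19st

No (4 violations)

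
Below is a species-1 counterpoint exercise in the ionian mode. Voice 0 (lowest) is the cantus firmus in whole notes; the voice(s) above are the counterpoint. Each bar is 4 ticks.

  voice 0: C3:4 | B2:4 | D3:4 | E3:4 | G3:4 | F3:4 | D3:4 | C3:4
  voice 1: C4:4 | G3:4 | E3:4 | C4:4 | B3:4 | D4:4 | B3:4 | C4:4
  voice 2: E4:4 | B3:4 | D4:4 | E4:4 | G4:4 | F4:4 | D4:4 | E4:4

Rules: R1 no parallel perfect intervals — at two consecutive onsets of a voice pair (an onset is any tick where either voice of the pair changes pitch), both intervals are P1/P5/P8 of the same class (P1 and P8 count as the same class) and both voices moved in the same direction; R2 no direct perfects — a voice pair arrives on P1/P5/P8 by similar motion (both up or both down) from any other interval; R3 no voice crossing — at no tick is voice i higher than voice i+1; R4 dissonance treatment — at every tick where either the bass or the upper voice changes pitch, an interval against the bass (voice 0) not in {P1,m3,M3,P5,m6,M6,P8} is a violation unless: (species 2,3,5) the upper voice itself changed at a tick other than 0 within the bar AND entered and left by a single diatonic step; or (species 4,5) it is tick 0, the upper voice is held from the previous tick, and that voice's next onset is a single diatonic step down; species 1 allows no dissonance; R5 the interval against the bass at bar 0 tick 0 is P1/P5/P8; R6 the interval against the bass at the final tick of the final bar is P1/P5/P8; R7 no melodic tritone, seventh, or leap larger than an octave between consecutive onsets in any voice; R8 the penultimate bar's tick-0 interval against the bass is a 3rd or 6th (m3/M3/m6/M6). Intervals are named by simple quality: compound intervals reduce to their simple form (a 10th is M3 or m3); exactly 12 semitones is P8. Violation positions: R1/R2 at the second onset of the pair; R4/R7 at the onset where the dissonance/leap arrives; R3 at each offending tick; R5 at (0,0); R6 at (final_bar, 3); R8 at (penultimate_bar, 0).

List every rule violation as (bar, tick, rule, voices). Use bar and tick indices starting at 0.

bar 0: v0=C3 v1=C4 v2=E4 downbeat M3
bar 1: v0=B2 v1=G3 v2=B3 downbeat P8
bar 2: v0=D3 v1=E3 v2=D4 downbeat P8
bar 3: v0=E3 v1=C4 v2=E4 downbeat P8
bar 4: v0=G3 v1=B3 v2=G4 downbeat P8
bar 5: v0=F3 v1=D4 v2=F4 downbeat P8
bar 6: v0=D3 v1=B3 v2=D4 downbeat P8
bar 7: v0=C3 v1=C4 v2=E4 downbeat M3
  -> R5 @ bar 0 tick 0 v(0, 2): opens on M3
  -> R2 @ bar 1 tick 0 v(0, 2): C3/E4 M3 -> B2/B3 P8 similar
  -> R1 @ bar 2 tick 0 v(0, 2): B2/B3 P8 -> D3/D4 P8 similar
  -> R4 @ bar 2 tick 0 v(0, 1): D3/E3 M2 untreated
  -> R1 @ bar 3 tick 0 v(0, 2): D3/D4 P8 -> E3/E4 P8 similar
  -> R1 @ bar 4 tick 0 v(0, 2): E3/E4 P8 -> G3/G4 P8 similar
  -> R1 @ bar 5 tick 0 v(0, 2): G3/G4 P8 -> F3/F4 P8 similar
  -> R1 @ bar 6 tick 0 v(0, 2): F3/F4 P8 -> D3/D4 P8 similar
  -> R8 @ bar 6 tick 0 v(0, 2): penult P8 not 3rd/6th
  -> R6 @ bar 7 tick 3 v(0, 2): closes on M3

(0, 0, R5, (0, 2))
(1, 0, R2, (0, 2))
(2, 0, R1, (0, 2))
(2, 0, R4, (0, 1))
(3, 0, R1, (0, 2))
(4, 0, R1, (0, 2))
(5, 0, R1, (0, 2))
(6, 0, R1, (0, 2))
(6, 0, R8, (0, 2))
(7, 3, R6, (0, 2))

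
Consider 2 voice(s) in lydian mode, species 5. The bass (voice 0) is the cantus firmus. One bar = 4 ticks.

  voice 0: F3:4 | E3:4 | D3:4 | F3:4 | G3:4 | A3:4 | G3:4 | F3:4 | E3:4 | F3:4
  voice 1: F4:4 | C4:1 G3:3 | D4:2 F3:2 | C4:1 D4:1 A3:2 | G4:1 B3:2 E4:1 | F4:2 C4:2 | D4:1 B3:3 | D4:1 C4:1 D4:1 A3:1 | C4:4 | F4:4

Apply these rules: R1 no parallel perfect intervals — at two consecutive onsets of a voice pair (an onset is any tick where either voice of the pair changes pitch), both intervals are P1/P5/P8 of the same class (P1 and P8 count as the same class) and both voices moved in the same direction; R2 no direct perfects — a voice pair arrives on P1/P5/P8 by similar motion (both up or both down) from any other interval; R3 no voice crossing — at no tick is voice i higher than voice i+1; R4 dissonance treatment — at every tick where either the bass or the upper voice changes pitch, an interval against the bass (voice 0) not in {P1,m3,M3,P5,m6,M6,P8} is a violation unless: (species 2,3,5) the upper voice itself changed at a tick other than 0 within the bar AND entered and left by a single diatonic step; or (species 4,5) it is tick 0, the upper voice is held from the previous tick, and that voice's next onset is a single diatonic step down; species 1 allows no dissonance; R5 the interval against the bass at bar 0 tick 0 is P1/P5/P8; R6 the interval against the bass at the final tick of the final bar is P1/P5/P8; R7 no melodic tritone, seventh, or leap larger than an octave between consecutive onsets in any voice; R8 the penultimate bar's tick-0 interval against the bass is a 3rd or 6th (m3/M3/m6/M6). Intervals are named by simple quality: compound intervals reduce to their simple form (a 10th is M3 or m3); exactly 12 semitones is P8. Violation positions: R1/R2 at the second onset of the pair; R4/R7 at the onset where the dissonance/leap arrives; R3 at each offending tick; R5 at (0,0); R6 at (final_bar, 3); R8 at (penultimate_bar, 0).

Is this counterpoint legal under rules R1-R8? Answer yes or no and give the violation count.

No (4 violations)

bar 0: v0=F3 v1=F4 (P8)
bar 1: v0=E3 v1=C4 (m6)
bar 2: v0=D3 v1=D4 (P8)
bar 3: v0=F3 v1=C4 (P5)
bar 4: v0=G3 v1=G4 (P8)
bar 5: v0=A3 v1=F4 (m6)
bar 6: v0=G3 v1=D4 (P5)
bar 7: v0=F3 v1=D4 (M6)
bar 8: v0=E3 v1=C4 (m6)
bar 9: v0=F3 v1=F4 (P8)
  R2 @ bar3.0: D3/F3 m3 -> F3/C4 P5 similar
  R2 @ bar4.0: F3/A3 M3 -> G3/G4 P8 similar
  R7 @ bar4.0: A3->G4 leap 10st
  R2 @ bar9.0: E3/C4 m6 -> F3/F4 P8 similar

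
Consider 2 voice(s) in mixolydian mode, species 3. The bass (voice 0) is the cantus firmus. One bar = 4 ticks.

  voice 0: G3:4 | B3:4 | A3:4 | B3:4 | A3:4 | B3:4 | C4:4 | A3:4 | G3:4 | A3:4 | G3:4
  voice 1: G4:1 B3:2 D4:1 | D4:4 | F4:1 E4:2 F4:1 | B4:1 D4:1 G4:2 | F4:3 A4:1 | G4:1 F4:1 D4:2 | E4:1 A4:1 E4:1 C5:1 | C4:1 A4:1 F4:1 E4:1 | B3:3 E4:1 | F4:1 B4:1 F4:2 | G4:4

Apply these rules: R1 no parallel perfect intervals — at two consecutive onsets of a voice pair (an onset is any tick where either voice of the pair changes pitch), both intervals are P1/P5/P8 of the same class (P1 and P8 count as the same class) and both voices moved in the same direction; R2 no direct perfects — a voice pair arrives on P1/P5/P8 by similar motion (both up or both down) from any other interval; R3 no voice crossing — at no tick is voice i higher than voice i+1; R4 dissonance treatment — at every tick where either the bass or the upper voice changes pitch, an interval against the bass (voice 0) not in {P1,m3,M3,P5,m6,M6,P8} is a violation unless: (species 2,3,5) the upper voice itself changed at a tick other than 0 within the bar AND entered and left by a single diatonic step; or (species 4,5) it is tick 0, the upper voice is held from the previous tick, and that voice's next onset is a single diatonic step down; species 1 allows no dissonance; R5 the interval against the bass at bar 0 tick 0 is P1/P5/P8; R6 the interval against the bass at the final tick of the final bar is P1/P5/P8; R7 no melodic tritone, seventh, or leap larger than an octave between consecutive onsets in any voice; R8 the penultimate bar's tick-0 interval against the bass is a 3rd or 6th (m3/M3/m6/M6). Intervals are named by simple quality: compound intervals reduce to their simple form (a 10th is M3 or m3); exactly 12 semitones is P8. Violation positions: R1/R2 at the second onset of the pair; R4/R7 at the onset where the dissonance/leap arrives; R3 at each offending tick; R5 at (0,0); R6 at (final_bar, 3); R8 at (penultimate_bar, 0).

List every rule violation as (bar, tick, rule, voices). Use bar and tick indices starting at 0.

(3, 0, R2, (0, 1))
(3, 0, R7, (1,))
(5, 1, R4, (0, 1))
(9, 1, R4, (0, 1))
(9, 1, R7, (1,))
(9, 2, R7, (1,))

bar 0: v0=G3 v1=G4 downbeat P8
bar 1: v0=B3 v1=D4 downbeat m3
bar 2: v0=A3 v1=F4 downbeat m6
bar 3: v0=B3 v1=B4 downbeat P8
bar 4: v0=A3 v1=F4 downbeat m6
bar 5: v0=B3 v1=G4 downbeat m6
bar 6: v0=C4 v1=E4 downbeat M3
bar 7: v0=A3 v1=C4 downbeat m3
bar 8: v0=G3 v1=B3 downbeat M3
bar 9: v0=A3 v1=F4 downbeat m6
bar 10: v0=G3 v1=G4 downbeat P8
  -> R2 @ bar 3 tick 0 v(0, 1): A3/F4 m6 -> B3/B4 P8 similar
  -> R7 @ bar 3 tick 0 v(1,): F4->B4 leap 6st
  -> R4 @ bar 5 tick 1 v(0, 1): B3/F4 TT untreated
  -> R4 @ bar 9 tick 1 v(0, 1): A3/B4 M2 untreated
  -> R7 @ bar 9 tick 1 v(1,): F4->B4 leap 6st
  -> R7 @ bar 9 tick 2 v(1,): B4->F4 leap 6st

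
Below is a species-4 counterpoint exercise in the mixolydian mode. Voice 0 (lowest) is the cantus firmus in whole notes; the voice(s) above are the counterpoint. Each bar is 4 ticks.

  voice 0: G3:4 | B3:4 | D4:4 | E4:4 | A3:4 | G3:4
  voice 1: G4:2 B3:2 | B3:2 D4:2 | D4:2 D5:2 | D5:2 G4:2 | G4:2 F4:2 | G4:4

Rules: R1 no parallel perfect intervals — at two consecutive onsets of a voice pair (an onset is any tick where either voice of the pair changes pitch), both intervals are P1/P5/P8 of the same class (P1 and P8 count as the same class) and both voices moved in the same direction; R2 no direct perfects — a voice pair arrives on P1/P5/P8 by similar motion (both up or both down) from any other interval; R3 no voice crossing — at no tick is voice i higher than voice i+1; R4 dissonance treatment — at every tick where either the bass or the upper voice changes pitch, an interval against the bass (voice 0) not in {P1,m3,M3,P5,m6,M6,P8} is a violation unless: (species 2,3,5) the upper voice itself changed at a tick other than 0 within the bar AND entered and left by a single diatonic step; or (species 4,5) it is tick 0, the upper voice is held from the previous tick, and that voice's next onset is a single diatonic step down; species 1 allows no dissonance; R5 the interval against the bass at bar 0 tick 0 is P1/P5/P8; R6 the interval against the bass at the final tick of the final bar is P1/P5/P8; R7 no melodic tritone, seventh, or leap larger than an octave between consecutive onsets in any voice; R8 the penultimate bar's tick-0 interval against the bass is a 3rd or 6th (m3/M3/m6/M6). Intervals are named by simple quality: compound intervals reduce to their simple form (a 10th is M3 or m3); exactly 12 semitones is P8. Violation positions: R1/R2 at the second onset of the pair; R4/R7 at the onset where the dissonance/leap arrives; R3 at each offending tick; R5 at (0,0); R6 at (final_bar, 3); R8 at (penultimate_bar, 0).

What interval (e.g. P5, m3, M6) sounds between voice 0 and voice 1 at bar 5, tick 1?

voice 0=G3 voice 1=G4 -> P8

P8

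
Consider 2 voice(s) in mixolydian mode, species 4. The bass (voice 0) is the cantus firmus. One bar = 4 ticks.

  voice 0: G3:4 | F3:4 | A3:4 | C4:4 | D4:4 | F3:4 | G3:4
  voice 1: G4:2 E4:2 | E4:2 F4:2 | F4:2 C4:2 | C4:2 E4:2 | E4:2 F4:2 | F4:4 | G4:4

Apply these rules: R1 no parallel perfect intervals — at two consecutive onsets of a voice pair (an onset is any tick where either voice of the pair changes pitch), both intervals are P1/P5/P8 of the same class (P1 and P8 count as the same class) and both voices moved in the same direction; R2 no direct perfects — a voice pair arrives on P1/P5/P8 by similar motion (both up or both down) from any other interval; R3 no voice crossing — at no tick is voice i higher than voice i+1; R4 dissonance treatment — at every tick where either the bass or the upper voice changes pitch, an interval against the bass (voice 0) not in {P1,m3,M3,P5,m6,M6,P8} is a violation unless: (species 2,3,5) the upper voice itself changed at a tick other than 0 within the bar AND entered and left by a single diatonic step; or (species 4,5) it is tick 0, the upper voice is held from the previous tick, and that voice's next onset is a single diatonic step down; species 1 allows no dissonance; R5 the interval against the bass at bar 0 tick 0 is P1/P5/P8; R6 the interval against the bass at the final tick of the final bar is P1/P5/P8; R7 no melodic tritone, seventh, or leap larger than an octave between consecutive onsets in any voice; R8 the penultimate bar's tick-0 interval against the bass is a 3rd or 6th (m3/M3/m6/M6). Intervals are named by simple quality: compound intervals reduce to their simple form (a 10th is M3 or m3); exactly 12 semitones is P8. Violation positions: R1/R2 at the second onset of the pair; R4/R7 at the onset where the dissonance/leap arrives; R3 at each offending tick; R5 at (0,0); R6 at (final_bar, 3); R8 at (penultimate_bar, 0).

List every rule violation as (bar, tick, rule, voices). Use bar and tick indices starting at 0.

bar 0: v0=G3 v1=G4 downbeat P8
bar 1: v0=F3 v1=E4 downbeat M7
bar 2: v0=A3 v1=F4 downbeat m6
bar 3: v0=C4 v1=C4 downbeat P1
bar 4: v0=D4 v1=E4 downbeat M2
bar 5: v0=F3 v1=F4 downbeat P8
bar 6: v0=G3 v1=G4 downbeat P8
  -> R4 @ bar 1 tick 0 v(0, 1): F3/E4 M7 untreated
  -> R4 @ bar 4 tick 0 v(0, 1): D4/E4 M2 untreated
  -> R8 @ bar 5 tick 0 v(0, 1): penult P8 not 3rd/6th
  -> R1 @ bar 6 tick 0 v(0, 1): F3/F4 P8 -> G3/G4 P8 similar

(1, 0, R4, (0, 1))
(4, 0, R4, (0, 1))
(5, 0, R8, (0, 1))
(6, 0, R1, (0, 1))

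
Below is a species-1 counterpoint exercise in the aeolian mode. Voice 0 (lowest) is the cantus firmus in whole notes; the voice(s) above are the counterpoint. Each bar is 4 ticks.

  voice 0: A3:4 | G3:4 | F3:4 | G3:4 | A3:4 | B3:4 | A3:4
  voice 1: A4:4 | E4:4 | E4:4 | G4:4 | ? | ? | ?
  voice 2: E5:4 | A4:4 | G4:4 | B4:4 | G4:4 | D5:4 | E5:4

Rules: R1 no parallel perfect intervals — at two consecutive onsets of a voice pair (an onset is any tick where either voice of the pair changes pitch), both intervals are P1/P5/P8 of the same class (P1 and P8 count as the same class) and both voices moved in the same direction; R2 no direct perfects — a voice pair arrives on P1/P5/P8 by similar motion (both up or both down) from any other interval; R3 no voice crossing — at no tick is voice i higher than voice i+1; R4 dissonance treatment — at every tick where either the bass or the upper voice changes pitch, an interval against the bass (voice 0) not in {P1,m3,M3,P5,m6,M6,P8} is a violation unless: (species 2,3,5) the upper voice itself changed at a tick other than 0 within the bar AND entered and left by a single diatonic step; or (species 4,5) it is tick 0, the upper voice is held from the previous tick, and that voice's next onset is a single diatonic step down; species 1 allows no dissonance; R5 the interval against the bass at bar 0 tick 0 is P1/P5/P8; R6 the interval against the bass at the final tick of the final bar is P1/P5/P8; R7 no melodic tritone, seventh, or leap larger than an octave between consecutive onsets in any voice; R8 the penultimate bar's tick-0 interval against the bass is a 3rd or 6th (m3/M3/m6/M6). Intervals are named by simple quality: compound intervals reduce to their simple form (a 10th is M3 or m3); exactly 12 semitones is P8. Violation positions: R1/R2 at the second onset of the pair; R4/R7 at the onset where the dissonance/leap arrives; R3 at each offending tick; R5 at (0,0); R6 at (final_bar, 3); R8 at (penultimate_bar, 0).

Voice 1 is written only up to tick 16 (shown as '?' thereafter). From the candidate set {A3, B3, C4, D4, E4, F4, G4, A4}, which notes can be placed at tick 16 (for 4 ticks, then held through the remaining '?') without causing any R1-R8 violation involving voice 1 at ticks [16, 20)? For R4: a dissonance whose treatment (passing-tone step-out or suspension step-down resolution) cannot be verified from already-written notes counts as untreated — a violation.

A3: violates R7
B3: violates R4
C4: violates R2
D4: violates R4
E4: legal
F4: legal
G4: violates R4
A4: violates R1,R3

{E4, F4}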